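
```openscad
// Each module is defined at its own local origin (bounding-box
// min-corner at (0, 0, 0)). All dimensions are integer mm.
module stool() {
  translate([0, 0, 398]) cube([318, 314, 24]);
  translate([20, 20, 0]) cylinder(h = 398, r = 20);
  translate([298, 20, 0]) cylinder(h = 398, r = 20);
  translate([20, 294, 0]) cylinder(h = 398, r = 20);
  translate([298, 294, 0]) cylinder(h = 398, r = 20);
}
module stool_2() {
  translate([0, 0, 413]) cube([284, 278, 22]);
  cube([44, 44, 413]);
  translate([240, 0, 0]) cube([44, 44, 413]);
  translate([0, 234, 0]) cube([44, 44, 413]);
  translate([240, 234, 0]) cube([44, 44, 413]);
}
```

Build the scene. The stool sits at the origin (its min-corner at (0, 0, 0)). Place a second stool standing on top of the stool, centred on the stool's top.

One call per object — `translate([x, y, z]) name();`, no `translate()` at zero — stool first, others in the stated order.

stool();
translate([17, 18, 422]) stool_2();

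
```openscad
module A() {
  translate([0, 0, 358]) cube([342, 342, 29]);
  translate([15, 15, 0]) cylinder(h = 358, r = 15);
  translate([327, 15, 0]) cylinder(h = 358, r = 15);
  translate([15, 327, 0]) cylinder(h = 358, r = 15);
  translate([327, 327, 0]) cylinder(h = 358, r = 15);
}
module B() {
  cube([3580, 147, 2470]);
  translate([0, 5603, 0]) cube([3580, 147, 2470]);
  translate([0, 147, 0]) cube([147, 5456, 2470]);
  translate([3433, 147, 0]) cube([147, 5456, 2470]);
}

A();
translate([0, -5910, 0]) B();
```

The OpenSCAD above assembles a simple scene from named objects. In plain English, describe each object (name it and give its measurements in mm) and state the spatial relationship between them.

A is a four-legged stool. The seat is 342×342 mm, 29 mm thick, top at z = 387 mm. It stands on four round legs, each 30 mm in diameter, from z = 0 to the seat underside, each leg's axis is inset half a diameter from the nearest pair of seat edges (so the leg's bounding box is flush with the corner).

B is the wall frame of a small rectangular building: four walls, each 2470 mm tall and 147 mm thick, enclosing a footprint 3580 mm (x) by 5750 mm (y) outside-to-outside, with no floor or roof. The front and back walls (the −y and +y sides) span the full width; the two side walls fit between them.

The house frame is on the floor beside the stool on its −y side.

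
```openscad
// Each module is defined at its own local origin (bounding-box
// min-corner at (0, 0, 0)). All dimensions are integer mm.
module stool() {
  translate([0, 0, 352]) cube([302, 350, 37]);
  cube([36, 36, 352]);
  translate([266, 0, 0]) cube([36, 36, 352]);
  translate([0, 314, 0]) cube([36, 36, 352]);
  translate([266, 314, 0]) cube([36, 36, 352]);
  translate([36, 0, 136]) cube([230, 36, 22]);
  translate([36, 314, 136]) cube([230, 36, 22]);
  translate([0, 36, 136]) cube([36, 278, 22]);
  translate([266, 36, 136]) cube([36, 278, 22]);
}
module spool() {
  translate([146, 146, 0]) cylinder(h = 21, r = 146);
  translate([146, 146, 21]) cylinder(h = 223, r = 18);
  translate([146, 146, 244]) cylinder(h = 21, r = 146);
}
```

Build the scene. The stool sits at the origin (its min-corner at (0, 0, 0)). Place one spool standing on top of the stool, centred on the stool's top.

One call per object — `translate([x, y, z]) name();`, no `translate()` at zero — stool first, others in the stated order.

stool();
translate([5, 29, 389]) spool();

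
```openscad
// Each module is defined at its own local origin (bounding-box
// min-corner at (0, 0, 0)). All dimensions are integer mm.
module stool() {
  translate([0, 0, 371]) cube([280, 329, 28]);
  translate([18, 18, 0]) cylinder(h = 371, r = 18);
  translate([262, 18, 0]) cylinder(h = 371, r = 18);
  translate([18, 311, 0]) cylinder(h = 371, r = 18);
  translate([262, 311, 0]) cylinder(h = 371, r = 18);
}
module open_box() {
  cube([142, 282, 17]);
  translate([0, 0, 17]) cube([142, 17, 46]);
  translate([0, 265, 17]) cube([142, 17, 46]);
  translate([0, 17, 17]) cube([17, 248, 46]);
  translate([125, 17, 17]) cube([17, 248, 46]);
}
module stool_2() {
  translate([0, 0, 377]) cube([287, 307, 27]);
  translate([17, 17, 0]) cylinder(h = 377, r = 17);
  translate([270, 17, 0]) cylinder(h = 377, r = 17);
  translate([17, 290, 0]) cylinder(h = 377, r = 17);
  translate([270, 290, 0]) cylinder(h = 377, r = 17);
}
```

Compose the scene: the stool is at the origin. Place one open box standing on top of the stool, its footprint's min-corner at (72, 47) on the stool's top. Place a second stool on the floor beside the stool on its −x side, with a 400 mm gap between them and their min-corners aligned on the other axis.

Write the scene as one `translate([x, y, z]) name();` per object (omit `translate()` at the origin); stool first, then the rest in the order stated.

stool();
translate([72, 47, 399]) open_box();
translate([-687, 0, 0]) stool_2();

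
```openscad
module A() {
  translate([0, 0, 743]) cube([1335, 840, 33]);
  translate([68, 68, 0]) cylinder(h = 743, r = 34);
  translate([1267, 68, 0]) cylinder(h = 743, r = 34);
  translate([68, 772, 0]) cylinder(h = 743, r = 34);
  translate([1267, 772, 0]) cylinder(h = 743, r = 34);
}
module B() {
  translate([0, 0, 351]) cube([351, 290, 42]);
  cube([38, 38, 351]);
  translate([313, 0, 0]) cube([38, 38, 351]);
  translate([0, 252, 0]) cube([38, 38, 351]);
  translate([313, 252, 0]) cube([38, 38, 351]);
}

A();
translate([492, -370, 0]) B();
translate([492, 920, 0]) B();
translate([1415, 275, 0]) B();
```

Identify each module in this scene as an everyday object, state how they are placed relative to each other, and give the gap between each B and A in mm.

A is a table. B is a stool. Three stools sit around the table at the −y, +y, +x sides. The gap between each stool and the table is 80 mm.

Each stool's nearest face is 80 mm from the table's bounding box.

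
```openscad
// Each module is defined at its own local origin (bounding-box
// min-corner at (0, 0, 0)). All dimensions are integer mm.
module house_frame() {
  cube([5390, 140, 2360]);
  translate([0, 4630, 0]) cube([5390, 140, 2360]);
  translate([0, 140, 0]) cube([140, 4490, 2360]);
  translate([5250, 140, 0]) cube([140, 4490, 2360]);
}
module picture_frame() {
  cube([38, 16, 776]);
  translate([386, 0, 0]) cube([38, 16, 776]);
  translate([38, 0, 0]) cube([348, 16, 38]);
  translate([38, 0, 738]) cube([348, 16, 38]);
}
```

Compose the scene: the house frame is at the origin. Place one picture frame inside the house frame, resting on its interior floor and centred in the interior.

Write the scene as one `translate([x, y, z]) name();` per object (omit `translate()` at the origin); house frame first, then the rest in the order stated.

house_frame();
translate([2483, 2377, 0]) picture_frame();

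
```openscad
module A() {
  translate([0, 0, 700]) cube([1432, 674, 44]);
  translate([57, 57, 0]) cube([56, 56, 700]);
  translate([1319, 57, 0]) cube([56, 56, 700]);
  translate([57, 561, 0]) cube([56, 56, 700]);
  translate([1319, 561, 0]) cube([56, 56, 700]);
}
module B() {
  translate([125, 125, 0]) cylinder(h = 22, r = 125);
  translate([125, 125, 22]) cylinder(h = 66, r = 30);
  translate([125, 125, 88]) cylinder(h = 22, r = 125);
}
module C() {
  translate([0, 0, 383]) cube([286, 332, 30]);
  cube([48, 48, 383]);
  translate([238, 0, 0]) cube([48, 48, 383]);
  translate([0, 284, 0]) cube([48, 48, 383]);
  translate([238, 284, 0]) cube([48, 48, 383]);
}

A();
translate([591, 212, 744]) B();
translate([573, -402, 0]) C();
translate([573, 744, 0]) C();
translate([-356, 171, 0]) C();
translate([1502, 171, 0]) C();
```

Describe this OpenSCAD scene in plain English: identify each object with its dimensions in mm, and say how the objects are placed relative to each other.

A is a rectangular dining table. The top is 1432×674×44 mm with its upper surface at z = 744 mm. It stands on four 56×56 mm square legs, each inset 57 mm from the nearest pair of top edges, running from the floor to the underside of the top.

B is a spool: two coaxial disc flanges of radius 125 mm and thickness 22 mm, joined by a core cylinder of radius 30 mm and height 66 mm. The lower flange rests on z = 0 and the three cylinders share a vertical axis.

C is a simple wooden stool: a rectangular seat 286 mm (x) by 332 mm (y), 30 mm thick, top face at z = 413 mm, on four square legs, each 48×48 mm in cross-section. The legs rest on z = 0, each flush with a corner of the seat.

The spool is on top of the table, centred. Four stools sit around the table at the −y, +y, −x, +x sides.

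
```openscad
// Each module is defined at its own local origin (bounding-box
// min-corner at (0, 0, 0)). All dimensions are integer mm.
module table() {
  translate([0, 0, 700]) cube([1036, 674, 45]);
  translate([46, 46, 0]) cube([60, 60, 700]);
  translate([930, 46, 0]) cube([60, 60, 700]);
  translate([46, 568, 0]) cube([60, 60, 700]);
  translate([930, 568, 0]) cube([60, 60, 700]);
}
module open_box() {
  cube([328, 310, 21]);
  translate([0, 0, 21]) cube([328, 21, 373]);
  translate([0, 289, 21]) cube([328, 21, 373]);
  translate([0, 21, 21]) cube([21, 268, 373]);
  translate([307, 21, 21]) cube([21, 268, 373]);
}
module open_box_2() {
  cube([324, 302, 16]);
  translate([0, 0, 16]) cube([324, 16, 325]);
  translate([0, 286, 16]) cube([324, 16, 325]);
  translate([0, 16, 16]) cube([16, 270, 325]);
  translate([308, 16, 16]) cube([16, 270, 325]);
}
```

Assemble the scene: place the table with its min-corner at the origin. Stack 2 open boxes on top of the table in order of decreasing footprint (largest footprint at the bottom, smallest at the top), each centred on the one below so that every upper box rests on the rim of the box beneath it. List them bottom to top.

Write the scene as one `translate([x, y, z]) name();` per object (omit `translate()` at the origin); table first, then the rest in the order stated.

table();
translate([354, 182, 745]) open_box();
translate([356, 186, 1139]) open_box_2();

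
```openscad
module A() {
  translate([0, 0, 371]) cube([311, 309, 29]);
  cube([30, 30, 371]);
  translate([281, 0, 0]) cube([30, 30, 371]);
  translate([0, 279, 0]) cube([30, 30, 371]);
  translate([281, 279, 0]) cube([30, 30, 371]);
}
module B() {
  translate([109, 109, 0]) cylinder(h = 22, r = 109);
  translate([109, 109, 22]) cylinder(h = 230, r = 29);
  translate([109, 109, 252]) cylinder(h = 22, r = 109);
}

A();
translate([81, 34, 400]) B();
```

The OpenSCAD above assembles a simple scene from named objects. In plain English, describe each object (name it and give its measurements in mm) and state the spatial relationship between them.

A is a simple wooden stool: a rectangular seat 311 mm (x) by 309 mm (y), 29 mm thick, top face at z = 400 mm, on four square legs, each 30×30 mm in cross-section. The legs rest on z = 0, each flush with a corner of the seat.

B is a spool: two coaxial disc flanges of radius 109 mm and thickness 22 mm, joined by a core cylinder of radius 29 mm and height 230 mm. The lower flange rests on z = 0 and the three cylinders share a vertical axis.

The spool is on top of the stool.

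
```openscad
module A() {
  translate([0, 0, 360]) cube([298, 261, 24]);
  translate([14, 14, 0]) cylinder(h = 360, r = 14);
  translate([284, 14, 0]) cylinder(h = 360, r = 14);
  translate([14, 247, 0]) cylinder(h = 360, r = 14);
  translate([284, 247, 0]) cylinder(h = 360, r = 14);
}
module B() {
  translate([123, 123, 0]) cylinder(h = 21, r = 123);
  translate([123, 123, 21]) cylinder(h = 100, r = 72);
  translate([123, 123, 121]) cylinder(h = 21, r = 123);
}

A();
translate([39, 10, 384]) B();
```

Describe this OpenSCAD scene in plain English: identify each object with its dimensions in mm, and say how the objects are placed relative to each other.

A is a four-legged stool. The seat is 298×261 mm, 24 mm thick, top at z = 384 mm. It stands on four round legs, each 28 mm in diameter, from z = 0 to the seat underside, each leg's axis is inset half a diameter from the nearest pair of seat edges (so the leg's bounding box is flush with the corner).

B is a spool: two coaxial disc flanges of radius 123 mm and thickness 21 mm, joined by a core cylinder of radius 72 mm and height 100 mm. The lower flange rests on z = 0 and the three cylinders share a vertical axis.

The spool is on top of the stool.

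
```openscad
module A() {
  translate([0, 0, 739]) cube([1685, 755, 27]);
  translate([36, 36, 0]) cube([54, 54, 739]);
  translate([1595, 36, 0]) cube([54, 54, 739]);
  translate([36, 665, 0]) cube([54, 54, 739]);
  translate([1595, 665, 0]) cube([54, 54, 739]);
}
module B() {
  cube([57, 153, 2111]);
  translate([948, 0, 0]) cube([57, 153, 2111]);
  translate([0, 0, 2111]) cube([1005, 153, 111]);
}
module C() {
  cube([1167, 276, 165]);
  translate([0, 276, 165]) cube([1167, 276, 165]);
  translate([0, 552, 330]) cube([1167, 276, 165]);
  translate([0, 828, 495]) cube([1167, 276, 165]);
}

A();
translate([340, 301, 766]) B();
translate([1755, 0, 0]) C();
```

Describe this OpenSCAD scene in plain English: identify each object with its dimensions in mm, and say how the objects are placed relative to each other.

A is a rectangular dining table. The top is 1685×755×27 mm with its upper surface at z = 766 mm. It stands on four 54×54 mm square legs, each inset 36 mm from the nearest pair of top edges, running from the floor to the underside of the top.

B is a rectangular door frame: two vertical jambs of 57×153 mm section, 2111 mm tall, with a clear opening 891 mm wide between their inner faces. A header 111 mm tall and 153 mm deep lies on top of the jambs and spans the full outside width.

C is a straight staircase of 4 solid steps. Each step is 1167 mm wide (x), 276 mm deep (y, the going) and 165 mm tall (the rise). The first step rests on the floor; each subsequent step sits one going further in +y and one rise higher in +z, directly behind and above the previous step with no overlap.

The door frame is on top of the table, centred. The staircase is on the floor beside the table on its +x side.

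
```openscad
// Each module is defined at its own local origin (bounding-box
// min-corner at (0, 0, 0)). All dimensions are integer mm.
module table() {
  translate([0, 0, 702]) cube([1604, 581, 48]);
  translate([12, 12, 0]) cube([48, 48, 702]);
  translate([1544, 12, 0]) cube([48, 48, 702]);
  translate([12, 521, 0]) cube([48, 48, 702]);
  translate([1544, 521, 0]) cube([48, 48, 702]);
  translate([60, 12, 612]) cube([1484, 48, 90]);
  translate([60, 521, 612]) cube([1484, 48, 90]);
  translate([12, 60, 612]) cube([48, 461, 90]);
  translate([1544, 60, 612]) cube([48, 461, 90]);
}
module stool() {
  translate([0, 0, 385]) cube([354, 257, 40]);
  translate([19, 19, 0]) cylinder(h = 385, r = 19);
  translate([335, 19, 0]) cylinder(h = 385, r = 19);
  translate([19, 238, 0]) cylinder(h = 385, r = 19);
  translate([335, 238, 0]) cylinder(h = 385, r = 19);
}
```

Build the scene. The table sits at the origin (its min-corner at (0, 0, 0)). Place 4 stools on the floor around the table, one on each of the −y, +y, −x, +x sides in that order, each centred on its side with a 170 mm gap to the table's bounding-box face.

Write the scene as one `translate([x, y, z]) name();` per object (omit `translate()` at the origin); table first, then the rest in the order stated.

table();
translate([625, -427, 0]) stool();
translate([625, 751, 0]) stool();
translate([-524, 162, 0]) stool();
translate([1774, 162, 0]) stool();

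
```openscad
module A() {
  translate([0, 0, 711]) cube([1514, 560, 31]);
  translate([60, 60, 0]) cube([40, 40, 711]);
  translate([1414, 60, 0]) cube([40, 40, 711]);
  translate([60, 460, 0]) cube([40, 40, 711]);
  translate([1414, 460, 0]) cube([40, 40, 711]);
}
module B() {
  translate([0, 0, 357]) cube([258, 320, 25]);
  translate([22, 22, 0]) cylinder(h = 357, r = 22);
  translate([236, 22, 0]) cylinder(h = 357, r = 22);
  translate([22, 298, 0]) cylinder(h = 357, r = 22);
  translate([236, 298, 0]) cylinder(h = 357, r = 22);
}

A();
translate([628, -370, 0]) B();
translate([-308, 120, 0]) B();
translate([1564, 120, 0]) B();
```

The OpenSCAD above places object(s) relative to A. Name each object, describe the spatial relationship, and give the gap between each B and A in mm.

A is a table. B is a stool. Three stools sit around the table at the −y, −x, +x sides. The gap between each stool and the table is 50 mm.

Each stool's nearest face is 50 mm from the table's bounding box.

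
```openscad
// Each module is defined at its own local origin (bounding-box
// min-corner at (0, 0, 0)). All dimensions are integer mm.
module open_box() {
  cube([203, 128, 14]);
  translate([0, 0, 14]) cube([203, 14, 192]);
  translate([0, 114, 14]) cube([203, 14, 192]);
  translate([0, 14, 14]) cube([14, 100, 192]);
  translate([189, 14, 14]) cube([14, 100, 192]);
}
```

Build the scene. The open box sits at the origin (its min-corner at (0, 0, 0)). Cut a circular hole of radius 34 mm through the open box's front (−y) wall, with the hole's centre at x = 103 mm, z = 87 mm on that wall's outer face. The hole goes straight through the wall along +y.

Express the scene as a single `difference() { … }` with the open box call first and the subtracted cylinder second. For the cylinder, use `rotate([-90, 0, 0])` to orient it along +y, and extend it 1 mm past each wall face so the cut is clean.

difference() {
  open_box();
  translate([103, -1, 87]) rotate([-90, 0, 0]) cylinder(h = 16, r = 34);
}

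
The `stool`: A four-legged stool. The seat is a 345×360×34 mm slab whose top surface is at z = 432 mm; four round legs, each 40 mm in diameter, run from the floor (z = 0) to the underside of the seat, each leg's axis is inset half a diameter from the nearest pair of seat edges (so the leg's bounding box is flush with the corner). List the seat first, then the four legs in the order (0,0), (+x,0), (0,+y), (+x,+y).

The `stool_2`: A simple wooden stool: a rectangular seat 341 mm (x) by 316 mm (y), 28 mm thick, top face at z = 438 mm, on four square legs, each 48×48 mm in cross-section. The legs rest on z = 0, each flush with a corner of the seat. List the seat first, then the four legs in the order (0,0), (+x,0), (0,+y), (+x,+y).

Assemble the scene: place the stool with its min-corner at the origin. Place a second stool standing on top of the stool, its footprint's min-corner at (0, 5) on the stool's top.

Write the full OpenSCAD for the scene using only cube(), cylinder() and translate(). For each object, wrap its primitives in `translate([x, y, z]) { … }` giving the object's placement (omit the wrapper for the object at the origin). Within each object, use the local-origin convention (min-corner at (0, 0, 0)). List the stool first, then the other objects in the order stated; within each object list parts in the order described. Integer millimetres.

translate([0, 0, 398]) cube([345, 360, 34]);
translate([20, 20, 0]) cylinder(h = 398, r = 20);
translate([325, 20, 0]) cylinder(h = 398, r = 20);
translate([20, 340, 0]) cylinder(h = 398, r = 20);
translate([325, 340, 0]) cylinder(h = 398, r = 20);
translate([0, 5, 432]) {
  translate([0, 0, 410]) cube([341, 316, 28]);
  cube([48, 48, 410]);
  translate([293, 0, 0]) cube([48, 48, 410]);
  translate([0, 268, 0]) cube([48, 48, 410]);
  translate([293, 268, 0]) cube([48, 48, 410]);
}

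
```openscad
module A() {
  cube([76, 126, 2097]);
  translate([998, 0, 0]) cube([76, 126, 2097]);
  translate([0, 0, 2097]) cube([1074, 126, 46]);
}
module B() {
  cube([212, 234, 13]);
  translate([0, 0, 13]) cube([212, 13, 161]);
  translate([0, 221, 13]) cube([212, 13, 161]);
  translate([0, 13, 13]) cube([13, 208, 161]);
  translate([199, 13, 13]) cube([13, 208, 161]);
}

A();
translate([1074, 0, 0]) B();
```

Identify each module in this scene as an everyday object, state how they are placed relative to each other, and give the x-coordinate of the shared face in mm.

The door frame's +x face and the open box's −x face are both at x = 1074 mm.

A is a door frame. B is an open box. The open box is against the door frame's +x side, with their −y faces flush. The x-coordinate of the shared face is 1074 mm.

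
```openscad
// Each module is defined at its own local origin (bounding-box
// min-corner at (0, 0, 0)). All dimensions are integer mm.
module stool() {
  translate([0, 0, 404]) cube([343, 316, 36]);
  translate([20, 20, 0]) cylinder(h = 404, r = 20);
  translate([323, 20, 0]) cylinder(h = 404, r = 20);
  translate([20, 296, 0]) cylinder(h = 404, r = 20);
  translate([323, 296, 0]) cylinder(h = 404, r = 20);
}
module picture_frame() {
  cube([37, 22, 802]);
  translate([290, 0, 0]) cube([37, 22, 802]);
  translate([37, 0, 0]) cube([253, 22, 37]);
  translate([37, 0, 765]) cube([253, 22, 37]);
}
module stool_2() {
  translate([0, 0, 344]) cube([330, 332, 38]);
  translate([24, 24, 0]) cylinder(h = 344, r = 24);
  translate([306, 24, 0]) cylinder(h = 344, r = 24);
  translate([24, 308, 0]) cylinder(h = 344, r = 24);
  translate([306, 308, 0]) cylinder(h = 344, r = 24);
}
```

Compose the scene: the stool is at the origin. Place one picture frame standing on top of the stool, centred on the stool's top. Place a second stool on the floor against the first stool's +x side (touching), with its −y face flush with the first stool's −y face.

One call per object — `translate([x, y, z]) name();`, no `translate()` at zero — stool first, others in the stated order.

stool();
translate([8, 147, 440]) picture_frame();
translate([343, 0, 0]) stool_2();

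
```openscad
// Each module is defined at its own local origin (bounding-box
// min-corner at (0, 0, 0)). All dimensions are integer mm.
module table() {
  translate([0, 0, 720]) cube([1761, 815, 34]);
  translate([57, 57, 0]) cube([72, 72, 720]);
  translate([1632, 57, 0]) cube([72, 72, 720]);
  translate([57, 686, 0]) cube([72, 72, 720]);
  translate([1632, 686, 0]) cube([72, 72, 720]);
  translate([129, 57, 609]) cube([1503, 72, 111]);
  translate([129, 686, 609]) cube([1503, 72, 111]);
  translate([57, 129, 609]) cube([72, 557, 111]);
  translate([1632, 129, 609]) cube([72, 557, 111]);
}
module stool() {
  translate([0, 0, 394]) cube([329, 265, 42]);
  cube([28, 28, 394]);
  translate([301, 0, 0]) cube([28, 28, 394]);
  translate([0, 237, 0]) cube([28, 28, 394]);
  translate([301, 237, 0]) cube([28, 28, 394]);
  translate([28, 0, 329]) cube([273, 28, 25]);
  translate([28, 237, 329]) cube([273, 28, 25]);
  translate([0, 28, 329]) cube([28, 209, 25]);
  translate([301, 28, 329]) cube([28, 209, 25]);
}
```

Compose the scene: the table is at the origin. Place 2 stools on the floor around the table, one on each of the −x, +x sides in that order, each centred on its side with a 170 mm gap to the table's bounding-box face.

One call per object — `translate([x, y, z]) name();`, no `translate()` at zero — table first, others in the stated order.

table();
translate([-499, 275, 0]) stool();
translate([1931, 275, 0]) stool();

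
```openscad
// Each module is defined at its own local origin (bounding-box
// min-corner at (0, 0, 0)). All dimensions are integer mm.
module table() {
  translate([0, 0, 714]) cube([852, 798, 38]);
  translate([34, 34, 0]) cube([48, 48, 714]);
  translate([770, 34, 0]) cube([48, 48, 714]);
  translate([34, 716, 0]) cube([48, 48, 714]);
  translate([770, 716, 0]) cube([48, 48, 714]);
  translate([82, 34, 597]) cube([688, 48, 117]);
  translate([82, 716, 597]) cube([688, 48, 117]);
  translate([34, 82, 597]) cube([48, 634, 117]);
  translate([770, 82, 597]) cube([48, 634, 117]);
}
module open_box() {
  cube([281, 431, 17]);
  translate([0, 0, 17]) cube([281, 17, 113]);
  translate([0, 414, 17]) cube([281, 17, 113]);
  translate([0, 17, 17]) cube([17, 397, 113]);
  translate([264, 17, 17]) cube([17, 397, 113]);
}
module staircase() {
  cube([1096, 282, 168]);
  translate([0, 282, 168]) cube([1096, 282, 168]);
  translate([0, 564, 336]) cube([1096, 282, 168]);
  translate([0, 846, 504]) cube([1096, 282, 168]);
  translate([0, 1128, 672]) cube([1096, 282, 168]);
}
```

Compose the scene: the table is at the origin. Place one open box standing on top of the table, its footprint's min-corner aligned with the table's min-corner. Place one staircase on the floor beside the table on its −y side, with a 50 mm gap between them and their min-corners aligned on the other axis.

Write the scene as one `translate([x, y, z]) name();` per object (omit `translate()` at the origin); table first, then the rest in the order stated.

table();
translate([0, 0, 752]) open_box();
translate([0, -1460, 0]) staircase();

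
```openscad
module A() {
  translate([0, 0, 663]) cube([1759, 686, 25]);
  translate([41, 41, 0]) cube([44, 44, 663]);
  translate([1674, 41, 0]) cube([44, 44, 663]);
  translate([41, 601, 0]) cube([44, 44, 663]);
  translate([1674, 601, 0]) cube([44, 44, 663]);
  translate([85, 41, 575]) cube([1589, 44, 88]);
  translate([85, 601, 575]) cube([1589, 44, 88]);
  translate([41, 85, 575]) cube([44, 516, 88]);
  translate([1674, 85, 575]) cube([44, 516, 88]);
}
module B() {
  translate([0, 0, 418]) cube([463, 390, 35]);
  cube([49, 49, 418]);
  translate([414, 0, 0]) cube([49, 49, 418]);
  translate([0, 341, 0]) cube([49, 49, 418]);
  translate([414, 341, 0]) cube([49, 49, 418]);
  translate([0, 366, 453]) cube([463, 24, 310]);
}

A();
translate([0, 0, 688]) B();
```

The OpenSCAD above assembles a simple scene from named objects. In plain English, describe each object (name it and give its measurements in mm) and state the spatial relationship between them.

A is a table with a 1759×686 mm rectangular top, 25 mm thick, top surface at z = 688 mm, supported by four 44×44 mm square legs, each inset 41 mm from the nearest pair of top edges, running from the floor. Four apron rails, 44 mm thick and 88 mm tall, run between adjacent legs with their top edges flush with the underside of the top and their outer faces flush with the legs' outer faces.

B is a chair: 463×390 mm seat, 35 mm thick, top at z = 453 mm, on four 49 mm square corner legs flush with the seat edges. A 24 mm thick backrest slab spans the full seat width, extending 310 mm above the seat top, its back face flush with the seat's +y edge.

The chair is on top of the table.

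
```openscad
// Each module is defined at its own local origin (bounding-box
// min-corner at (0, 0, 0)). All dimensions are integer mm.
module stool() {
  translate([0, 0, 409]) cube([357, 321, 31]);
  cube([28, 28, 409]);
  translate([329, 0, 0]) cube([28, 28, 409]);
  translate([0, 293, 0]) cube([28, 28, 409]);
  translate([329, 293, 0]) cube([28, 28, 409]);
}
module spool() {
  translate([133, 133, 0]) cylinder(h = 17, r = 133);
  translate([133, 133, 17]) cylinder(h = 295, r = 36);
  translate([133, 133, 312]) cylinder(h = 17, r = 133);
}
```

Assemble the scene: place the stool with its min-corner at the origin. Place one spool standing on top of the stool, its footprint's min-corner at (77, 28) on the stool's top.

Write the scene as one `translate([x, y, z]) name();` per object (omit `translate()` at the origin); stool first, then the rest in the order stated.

stool();
translate([77, 28, 440]) spool();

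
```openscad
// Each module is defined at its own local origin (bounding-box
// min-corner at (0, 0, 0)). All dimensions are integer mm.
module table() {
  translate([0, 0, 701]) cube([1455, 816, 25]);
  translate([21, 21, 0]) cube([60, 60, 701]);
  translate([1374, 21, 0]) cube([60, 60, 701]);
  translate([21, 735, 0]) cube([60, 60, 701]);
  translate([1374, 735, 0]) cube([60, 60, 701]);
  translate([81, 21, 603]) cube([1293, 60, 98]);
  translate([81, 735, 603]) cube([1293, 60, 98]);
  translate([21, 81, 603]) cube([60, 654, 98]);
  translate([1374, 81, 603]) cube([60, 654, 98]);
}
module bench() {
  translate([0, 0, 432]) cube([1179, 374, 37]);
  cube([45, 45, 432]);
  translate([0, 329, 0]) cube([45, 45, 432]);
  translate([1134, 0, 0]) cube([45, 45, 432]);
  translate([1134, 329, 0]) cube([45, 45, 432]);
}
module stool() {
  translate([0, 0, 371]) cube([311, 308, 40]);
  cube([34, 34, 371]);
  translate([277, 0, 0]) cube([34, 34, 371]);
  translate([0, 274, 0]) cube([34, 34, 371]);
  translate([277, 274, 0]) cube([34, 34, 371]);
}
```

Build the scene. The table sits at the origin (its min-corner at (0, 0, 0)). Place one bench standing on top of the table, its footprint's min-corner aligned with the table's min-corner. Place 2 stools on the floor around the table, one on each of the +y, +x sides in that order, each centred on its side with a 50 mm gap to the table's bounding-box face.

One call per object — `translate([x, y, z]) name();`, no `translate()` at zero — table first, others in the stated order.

table();
translate([0, 0, 726]) bench();
translate([572, 866, 0]) stool();
translate([1505, 254, 0]) stool();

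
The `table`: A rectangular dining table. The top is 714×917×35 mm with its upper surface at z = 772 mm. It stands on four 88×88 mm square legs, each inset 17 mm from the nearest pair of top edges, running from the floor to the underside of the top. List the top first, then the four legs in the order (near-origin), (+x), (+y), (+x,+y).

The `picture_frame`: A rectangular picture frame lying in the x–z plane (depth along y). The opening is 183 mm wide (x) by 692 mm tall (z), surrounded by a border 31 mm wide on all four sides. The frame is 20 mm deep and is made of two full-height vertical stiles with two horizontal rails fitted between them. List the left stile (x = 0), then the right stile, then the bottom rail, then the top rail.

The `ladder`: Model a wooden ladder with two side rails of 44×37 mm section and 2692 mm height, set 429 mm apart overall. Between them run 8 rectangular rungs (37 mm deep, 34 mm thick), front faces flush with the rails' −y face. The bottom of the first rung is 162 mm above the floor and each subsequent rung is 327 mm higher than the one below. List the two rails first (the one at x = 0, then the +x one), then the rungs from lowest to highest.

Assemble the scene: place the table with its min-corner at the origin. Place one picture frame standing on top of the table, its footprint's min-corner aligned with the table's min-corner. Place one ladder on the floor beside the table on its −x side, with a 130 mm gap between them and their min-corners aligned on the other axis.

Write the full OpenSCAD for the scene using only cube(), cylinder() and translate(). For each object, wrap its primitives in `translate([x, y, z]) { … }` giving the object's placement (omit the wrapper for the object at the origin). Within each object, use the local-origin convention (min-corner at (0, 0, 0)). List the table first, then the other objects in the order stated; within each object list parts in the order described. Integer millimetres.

translate([0, 0, 737]) cube([714, 917, 35]);
translate([17, 17, 0]) cube([88, 88, 737]);
translate([609, 17, 0]) cube([88, 88, 737]);
translate([17, 812, 0]) cube([88, 88, 737]);
translate([609, 812, 0]) cube([88, 88, 737]);
translate([0, 0, 772]) {
  cube([31, 20, 754]);
  translate([214, 0, 0]) cube([31, 20, 754]);
  translate([31, 0, 0]) cube([183, 20, 31]);
  translate([31, 0, 723]) cube([183, 20, 31]);
}
translate([-559, 0, 0]) {
  cube([44, 37, 2692]);
  translate([385, 0, 0]) cube([44, 37, 2692]);
  translate([44, 0, 162]) cube([341, 37, 34]);
  translate([44, 0, 489]) cube([341, 37, 34]);
  translate([44, 0, 816]) cube([341, 37, 34]);
  translate([44, 0, 1143]) cube([341, 37, 34]);
  translate([44, 0, 1470]) cube([341, 37, 34]);
  translate([44, 0, 1797]) cube([341, 37, 34]);
  translate([44, 0, 2124]) cube([341, 37, 34]);
  translate([44, 0, 2451]) cube([341, 37, 34]);
}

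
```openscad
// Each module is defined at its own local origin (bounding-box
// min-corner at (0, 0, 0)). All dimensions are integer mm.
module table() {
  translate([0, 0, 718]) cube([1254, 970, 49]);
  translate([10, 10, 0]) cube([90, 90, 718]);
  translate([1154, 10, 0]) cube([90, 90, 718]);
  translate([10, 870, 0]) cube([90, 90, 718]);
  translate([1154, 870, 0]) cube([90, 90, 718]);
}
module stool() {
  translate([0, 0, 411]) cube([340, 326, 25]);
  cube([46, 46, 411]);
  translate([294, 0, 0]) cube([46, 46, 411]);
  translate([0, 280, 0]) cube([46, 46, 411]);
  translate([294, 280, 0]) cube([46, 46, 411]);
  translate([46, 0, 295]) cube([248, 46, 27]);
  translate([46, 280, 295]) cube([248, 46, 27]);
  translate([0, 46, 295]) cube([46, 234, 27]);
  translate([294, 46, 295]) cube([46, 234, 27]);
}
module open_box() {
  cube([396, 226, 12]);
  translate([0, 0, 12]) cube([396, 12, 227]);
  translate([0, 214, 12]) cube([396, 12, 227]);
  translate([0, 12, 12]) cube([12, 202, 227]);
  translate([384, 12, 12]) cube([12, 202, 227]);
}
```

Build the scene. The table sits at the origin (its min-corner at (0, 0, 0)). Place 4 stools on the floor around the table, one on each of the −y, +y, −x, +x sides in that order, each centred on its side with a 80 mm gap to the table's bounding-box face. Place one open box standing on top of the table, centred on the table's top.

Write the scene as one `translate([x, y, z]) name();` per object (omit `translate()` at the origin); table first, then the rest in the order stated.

table();
translate([457, -406, 0]) stool();
translate([457, 1050, 0]) stool();
translate([-420, 322, 0]) stool();
translate([1334, 322, 0]) stool();
translate([429, 372, 767]) open_box();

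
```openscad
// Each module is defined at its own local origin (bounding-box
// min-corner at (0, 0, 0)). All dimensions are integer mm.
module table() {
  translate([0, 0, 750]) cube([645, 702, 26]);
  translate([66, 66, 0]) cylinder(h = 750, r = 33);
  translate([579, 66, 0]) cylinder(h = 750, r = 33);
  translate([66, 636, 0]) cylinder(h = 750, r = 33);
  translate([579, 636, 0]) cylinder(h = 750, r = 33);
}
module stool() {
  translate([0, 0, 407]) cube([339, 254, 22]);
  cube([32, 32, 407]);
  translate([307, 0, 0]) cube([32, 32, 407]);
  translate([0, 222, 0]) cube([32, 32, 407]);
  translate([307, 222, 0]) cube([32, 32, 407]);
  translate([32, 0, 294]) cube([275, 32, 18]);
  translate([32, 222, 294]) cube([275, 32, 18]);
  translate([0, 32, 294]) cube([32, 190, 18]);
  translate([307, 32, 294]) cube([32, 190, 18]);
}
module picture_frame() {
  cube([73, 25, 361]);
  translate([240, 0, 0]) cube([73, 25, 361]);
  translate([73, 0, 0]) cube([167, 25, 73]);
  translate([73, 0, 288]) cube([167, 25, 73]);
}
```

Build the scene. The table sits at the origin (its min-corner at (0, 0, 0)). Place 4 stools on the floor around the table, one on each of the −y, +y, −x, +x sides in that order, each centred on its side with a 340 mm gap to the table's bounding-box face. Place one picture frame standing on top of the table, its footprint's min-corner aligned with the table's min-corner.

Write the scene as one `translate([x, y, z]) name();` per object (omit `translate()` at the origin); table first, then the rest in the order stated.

table();
translate([153, -594, 0]) stool();
translate([153, 1042, 0]) stool();
translate([-679, 224, 0]) stool();
translate([985, 224, 0]) stool();
translate([0, 0, 776]) picture_frame();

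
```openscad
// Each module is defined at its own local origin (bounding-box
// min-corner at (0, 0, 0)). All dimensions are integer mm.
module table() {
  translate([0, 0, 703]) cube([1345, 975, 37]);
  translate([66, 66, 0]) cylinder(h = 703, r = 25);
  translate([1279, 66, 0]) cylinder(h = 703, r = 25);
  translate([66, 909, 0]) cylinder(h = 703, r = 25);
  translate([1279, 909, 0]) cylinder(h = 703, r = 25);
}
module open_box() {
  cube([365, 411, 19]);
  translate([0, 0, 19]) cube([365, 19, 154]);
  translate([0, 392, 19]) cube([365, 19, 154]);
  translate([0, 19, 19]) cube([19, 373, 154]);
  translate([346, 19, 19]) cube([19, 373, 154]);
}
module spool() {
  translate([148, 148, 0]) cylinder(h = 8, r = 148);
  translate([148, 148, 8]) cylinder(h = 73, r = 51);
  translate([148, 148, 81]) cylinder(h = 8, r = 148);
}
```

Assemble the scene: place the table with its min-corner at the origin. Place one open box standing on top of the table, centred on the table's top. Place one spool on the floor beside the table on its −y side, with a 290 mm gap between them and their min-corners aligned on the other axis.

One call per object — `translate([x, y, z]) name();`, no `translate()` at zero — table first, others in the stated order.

table();
translate([490, 282, 740]) open_box();
translate([0, -586, 0]) spool();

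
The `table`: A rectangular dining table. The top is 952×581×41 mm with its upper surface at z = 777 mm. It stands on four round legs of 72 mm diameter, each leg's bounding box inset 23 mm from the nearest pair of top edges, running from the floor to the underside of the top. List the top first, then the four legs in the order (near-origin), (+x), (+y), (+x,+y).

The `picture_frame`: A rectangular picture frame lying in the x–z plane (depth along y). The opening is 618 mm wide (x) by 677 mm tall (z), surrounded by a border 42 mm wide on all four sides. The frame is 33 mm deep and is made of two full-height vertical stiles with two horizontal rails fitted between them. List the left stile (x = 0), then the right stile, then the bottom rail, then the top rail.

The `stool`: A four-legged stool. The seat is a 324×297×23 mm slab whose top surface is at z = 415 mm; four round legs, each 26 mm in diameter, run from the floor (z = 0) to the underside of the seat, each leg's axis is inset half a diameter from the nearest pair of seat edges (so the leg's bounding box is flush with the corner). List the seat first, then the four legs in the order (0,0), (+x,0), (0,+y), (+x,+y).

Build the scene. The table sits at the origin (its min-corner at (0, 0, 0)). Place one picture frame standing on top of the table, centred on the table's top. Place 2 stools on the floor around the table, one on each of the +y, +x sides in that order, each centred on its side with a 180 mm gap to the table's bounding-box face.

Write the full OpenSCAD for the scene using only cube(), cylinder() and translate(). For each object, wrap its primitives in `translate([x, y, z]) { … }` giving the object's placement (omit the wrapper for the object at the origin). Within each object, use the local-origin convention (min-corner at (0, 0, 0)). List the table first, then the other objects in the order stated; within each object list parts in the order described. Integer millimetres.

translate([0, 0, 736]) cube([952, 581, 41]);
translate([59, 59, 0]) cylinder(h = 736, r = 36);
translate([893, 59, 0]) cylinder(h = 736, r = 36);
translate([59, 522, 0]) cylinder(h = 736, r = 36);
translate([893, 522, 0]) cylinder(h = 736, r = 36);
translate([125, 274, 777]) {
  cube([42, 33, 761]);
  translate([660, 0, 0]) cube([42, 33, 761]);
  translate([42, 0, 0]) cube([618, 33, 42]);
  translate([42, 0, 719]) cube([618, 33, 42]);
}
translate([314, 761, 0]) {
  translate([0, 0, 392]) cube([324, 297, 23]);
  translate([13, 13, 0]) cylinder(h = 392, r = 13);
  translate([311, 13, 0]) cylinder(h = 392, r = 13);
  translate([13, 284, 0]) cylinder(h = 392, r = 13);
  translate([311, 284, 0]) cylinder(h = 392, r = 13);
}
translate([1132, 142, 0]) {
  translate([0, 0, 392]) cube([324, 297, 23]);
  translate([13, 13, 0]) cylinder(h = 392, r = 13);
  translate([311, 13, 0]) cylinder(h = 392, r = 13);
  translate([13, 284, 0]) cylinder(h = 392, r = 13);
  translate([311, 284, 0]) cylinder(h = 392, r = 13);
}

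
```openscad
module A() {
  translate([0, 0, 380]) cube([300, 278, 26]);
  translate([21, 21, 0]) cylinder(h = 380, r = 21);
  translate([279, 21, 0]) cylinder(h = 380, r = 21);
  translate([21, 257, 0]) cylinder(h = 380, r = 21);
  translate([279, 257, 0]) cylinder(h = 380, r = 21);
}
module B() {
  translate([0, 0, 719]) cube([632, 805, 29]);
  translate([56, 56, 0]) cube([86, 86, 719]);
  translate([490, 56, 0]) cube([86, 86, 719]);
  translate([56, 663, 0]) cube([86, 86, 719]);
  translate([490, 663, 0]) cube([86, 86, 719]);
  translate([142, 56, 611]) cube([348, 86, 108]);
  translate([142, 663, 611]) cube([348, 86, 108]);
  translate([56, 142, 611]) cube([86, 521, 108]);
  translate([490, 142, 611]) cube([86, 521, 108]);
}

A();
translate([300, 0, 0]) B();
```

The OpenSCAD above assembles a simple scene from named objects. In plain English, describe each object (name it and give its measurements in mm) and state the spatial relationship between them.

A is a four-legged stool. The seat is 300×278 mm, 26 mm thick, top at z = 406 mm. It stands on four round legs, each 42 mm in diameter, from z = 0 to the seat underside, each leg's axis is inset half a diameter from the nearest pair of seat edges (so the leg's bounding box is flush with the corner).

B is a table: top 632 mm (x) × 805 mm (y), 29 mm thick, upper face at z = 748 mm, on four 86×86 mm square legs, each inset 56 mm from the nearest pair of top edges, running from z = 0 to the bottom of the top. Four apron rails, 86 mm thick and 108 mm tall, run between adjacent legs with their top edges flush with the underside of the top and their outer faces flush with the legs' outer faces.

The table is against the stool's +x side, with their −y faces flush.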